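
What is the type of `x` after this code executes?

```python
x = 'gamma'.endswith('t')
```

str.endswith() returns bool

bool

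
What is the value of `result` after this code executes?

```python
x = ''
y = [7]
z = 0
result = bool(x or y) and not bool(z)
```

x = ''; y = [7]; z = 0; result = True

True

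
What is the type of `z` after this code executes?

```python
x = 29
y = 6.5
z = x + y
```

int + float = float

float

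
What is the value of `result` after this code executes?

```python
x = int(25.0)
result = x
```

x = 25; result = 25

25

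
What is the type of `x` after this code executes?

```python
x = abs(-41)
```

abs() of int returns int

int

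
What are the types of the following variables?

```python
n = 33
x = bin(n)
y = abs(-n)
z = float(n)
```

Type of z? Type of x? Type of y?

float() returns float; bin() returns str; abs() of int returns int

float, str, int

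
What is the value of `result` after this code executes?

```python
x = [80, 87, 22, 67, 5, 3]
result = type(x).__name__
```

x is list; result = 'list'

'list'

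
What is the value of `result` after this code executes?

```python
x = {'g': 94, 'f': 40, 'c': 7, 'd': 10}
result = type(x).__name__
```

x is dict; result = 'dict'

'dict'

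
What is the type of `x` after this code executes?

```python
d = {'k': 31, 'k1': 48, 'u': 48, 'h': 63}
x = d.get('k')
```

dict.get() returns value type when found

int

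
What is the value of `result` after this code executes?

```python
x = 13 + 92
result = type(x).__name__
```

x is int; result = 'int'

'int'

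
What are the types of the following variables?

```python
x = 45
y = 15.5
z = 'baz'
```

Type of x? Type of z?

x is assigned a bare integer (no decimal point), so it is an int; z is assigned a quoted string literal, so it is a str

int, str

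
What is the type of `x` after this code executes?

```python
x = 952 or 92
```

'or' returns first truthy value (int)

int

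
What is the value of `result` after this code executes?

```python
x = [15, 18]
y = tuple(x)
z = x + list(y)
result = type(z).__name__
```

x is list; y is tuple; z is list; result = 'list'

'list'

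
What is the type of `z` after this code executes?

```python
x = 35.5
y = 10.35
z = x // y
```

float // float = float

float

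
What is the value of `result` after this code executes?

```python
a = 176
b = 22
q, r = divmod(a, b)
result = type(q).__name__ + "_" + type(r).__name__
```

a is int; b is int; q is int; r is int; result = 'int_int'

'int_int'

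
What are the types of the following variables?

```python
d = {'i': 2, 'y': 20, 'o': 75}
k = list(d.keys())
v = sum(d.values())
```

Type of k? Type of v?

list() converts to list; sum of ints is int

list, int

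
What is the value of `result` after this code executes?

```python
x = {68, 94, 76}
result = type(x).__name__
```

x is set; result = 'set'

'set'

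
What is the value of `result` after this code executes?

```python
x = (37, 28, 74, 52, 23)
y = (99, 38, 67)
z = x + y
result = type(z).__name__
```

x is tuple; y is tuple; z is tuple; result = 'tuple'

'tuple'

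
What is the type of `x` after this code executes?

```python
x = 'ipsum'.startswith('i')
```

str.startswith() returns bool

bool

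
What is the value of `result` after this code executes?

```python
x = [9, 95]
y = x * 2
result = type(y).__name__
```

x is list; y is list; result = 'list'

'list'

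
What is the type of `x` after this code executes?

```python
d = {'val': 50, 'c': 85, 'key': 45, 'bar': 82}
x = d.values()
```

.values() returns dict_values view

dict_values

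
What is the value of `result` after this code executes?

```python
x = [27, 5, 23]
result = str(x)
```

x = [27, 5, 23]; result = '[27, 5, 23]'

'[27, 5, 23]'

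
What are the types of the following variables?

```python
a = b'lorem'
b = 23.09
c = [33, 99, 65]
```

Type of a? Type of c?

a is assigned a bytes literal (b'...' prefix); c is assigned a list literal (square brackets)

bytes, list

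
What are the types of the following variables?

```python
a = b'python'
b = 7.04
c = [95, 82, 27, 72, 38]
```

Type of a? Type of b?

a is assigned a bytes literal (b'...' prefix); b is assigned a number with a decimal point, so it is a float

bytes, float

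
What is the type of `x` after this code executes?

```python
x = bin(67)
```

bin() returns str representation

str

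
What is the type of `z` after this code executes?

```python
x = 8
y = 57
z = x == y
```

Equality comparison returns bool

bool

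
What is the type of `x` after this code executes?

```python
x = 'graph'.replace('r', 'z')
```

str.replace() returns str

str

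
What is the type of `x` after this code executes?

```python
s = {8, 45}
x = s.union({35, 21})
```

set.union() returns a new set

set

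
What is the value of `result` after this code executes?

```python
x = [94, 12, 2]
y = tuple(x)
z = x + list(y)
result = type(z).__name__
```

x is list; y is tuple; z is list; result = 'list'

'list'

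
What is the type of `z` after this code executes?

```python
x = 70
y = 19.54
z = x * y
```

int * float = float

float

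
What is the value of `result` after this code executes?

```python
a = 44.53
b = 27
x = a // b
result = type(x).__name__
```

a is float; b is int; x is float; result = 'float'

'float'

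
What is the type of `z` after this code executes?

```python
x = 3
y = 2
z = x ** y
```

positive int ** positive int = int

int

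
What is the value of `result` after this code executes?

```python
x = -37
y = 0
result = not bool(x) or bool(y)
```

x = -37; y = 0; result = False

False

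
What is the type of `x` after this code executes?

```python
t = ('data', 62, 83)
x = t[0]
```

Index 0 of tuple is a str literal

str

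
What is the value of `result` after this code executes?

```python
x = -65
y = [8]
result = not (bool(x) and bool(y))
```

x = -65; y = [8]; result = False

False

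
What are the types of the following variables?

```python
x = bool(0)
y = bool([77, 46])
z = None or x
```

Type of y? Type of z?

bool() returns bool; None or bool returns the bool

bool, bool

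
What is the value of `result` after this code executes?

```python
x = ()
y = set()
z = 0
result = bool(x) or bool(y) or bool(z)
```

x = (); y = set(); z = 0; result = False

False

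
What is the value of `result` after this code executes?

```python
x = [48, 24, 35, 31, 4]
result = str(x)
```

x = [48, 24, 35, 31, 4]; result = '[48, 24, 35, 31, 4]'

'[48, 24, 35, 31, 4]'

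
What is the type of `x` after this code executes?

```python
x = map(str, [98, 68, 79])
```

map() returns a map object

map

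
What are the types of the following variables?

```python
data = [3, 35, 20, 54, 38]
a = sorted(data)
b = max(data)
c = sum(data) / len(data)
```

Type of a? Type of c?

sorted() returns list; int / int = float

list, float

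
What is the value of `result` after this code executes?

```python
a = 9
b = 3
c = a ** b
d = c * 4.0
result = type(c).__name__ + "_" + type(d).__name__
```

a is int; b is int; c is int; d is float; result = 'int_float'

'int_float'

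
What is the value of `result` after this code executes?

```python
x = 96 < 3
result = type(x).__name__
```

x is bool; result = 'bool'

'bool'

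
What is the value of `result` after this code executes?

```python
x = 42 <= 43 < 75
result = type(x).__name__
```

x is bool; result = 'bool'

'bool'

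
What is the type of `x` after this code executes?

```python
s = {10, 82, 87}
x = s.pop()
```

Popping from set[int] returns int

int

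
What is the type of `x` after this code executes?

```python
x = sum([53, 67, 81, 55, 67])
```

sum() of ints returns int

int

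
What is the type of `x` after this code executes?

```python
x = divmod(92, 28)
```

divmod() returns tuple of (quotient, remainder)

tuple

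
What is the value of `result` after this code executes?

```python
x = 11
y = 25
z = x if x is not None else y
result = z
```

x = 11; y = 25; z = 11; result = 11

11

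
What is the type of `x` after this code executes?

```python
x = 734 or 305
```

'or' returns first truthy value (int)

int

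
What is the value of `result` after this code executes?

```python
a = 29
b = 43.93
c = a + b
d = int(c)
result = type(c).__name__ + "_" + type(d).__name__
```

a is int; b is float; c is float; d is int; result = 'float_int'

'float_int'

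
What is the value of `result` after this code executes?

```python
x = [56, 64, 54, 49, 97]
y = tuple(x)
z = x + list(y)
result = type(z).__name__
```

x is list; y is tuple; z is list; result = 'list'

'list'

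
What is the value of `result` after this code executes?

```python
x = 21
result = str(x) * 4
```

x = 21; result = '21212121'

'21212121'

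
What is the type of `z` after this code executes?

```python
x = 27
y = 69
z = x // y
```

int // int = int

int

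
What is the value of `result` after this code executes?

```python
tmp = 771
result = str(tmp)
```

tmp = 771; result = '771'

'771'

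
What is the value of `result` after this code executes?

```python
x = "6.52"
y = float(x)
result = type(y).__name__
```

x is str; y is float; result = 'float'

'float'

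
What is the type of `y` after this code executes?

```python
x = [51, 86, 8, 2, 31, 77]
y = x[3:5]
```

Slicing a list returns a list

list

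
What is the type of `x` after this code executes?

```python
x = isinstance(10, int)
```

isinstance() returns bool

bool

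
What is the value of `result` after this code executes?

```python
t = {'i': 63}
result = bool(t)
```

t = {'i': 63}; result = True

True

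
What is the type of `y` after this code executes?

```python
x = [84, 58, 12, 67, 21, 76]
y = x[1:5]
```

Slicing a list returns a list

list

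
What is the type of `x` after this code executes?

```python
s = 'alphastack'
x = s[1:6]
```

Slicing a str returns str

str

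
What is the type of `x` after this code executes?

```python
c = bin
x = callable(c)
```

callable() returns bool

bool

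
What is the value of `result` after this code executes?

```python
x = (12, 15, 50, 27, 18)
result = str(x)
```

x = (12, 15, 50, 27, 18); result = '(12, 15, 50, 27, 18)'

'(12, 15, 50, 27, 18)'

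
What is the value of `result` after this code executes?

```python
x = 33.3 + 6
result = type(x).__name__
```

x is float; result = 'float'

'float'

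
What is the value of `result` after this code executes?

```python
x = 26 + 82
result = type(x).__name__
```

x is int; result = 'int'

'int'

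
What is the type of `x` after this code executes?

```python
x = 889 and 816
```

'and' with truthy values returns last operand (int)

int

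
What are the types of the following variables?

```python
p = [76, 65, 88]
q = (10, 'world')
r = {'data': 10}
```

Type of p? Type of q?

p is assigned a list literal (square brackets); q is assigned a tuple (parenthesized, comma-separated values)

list, tuple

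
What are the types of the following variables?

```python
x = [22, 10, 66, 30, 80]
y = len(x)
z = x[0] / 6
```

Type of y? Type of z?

len() returns int; int / int = float

int, float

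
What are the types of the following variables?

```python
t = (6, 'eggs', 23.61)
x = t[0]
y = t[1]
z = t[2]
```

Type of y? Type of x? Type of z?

tuple[1] is str; tuple[0] is int; tuple[2] is float

str, int, float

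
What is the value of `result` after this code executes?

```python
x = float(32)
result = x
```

x = 32.0; result = 32.0

32.0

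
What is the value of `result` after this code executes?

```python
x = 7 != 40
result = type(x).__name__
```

x is bool; result = 'bool'

'bool'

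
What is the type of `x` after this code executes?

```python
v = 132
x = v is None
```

'is' comparison returns bool

bool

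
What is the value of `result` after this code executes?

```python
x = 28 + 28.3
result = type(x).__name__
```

x is float; result = 'float'

'float'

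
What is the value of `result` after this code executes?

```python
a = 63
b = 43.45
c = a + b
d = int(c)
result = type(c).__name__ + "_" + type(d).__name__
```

a is int; b is float; c is float; d is int; result = 'float_int'

'float_int'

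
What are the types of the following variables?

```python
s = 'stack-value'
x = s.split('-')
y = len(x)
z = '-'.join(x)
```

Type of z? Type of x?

str.join() returns str; str.split() returns list

str, list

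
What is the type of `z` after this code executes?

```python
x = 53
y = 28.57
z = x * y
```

int * float = float

float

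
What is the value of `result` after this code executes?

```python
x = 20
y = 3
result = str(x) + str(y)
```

x = 20; y = 3; result = '203'

'203'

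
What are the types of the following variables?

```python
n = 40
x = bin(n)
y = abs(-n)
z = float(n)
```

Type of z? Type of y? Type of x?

float() returns float; abs() of int returns int; bin() returns str

float, int, str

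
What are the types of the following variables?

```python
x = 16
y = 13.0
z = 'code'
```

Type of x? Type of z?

x is assigned a bare integer (no decimal point), so it is an int; z is assigned a quoted string literal, so it is a str

int, str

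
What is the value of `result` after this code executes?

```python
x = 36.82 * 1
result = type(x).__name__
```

x is float; result = 'float'

'float'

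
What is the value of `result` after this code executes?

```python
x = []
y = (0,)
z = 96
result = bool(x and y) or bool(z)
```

x = []; y = (0,); z = 96; result = True

True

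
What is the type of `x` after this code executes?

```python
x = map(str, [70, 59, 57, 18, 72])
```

map() returns a map object

map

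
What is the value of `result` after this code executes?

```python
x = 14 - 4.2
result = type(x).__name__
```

x is float; result = 'float'

'float'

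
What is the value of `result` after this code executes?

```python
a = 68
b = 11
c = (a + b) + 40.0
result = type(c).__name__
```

a is int; b is int; c is float; result = 'float'

'float'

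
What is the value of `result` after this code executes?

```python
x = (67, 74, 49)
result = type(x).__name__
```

x is tuple; result = 'tuple'

'tuple'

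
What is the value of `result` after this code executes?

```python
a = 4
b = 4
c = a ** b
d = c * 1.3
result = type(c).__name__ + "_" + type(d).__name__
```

a is int; b is int; c is int; d is float; result = 'int_float'

'int_float'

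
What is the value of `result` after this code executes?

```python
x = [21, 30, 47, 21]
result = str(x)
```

x = [21, 30, 47, 21]; result = '[21, 30, 47, 21]'

'[21, 30, 47, 21]'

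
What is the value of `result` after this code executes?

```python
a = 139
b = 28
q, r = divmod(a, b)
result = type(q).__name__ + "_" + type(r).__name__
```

a is int; b is int; q is int; r is int; result = 'int_int'

'int_int'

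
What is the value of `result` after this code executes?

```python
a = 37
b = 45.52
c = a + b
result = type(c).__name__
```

a is int; b is float; c is float; result = 'float'

'float'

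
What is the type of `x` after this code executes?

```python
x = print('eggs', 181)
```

print() returns None

NoneType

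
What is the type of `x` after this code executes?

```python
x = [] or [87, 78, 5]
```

'or' returns first truthy value (list)

list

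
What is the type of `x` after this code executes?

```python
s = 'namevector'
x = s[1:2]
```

Slicing a str returns str

str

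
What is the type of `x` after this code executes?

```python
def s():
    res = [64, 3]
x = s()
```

Function without return returns None

NoneType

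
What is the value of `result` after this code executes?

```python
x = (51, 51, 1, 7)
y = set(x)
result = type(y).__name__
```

x is tuple; y is set; result = 'set'

'set'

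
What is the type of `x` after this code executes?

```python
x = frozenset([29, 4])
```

frozenset() returns frozenset

frozenset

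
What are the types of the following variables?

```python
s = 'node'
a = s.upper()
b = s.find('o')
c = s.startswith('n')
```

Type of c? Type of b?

startswith() returns bool; find() returns int

bool, int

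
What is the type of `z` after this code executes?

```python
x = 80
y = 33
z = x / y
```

int / int = float

float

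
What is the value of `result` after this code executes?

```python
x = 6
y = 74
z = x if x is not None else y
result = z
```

x = 6; y = 74; z = 6; result = 6

6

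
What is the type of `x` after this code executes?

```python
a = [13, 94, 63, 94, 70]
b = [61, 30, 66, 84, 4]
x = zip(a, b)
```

zip() returns a zip object

zip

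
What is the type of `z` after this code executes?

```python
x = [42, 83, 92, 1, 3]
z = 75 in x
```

'in' operator returns bool

bool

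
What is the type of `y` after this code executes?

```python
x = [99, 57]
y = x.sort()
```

list.sort() returns None (mutates in place)

NoneType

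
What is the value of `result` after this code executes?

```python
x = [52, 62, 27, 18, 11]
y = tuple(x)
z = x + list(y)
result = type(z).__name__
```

x is list; y is tuple; z is list; result = 'list'

'list'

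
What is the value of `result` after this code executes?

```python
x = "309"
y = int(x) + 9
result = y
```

x = '309'; y = 318; result = 318

318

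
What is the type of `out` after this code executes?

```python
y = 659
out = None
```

None has type NoneType

NoneType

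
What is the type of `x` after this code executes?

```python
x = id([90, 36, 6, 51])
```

id() returns int

int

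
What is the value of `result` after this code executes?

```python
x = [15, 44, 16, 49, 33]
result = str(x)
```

x = [15, 44, 16, 49, 33]; result = '[15, 44, 16, 49, 33]'

'[15, 44, 16, 49, 33]'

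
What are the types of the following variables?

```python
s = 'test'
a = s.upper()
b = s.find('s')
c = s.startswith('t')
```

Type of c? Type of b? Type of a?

startswith() returns bool; find() returns int; upper() returns str

bool, int, str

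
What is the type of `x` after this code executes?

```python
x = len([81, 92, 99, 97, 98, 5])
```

len() always returns int

int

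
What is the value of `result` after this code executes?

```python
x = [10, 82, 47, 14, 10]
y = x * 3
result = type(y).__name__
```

x is list; y is list; result = 'list'

'list'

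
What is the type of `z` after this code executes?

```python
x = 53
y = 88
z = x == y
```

Equality comparison returns bool

bool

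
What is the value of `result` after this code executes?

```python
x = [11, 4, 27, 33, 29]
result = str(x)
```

x = [11, 4, 27, 33, 29]; result = '[11, 4, 27, 33, 29]'

'[11, 4, 27, 33, 29]'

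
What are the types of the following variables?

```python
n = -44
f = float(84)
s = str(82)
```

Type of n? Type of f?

n is assigned a bare integer (no decimal point), so it is an int; f is assigned the result of calling float(), which returns a float

int, float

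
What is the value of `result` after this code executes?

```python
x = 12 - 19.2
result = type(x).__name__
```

x is float; result = 'float'

'float'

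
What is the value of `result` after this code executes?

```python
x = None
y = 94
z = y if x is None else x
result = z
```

x = None; y = 94; z = 94; result = 94

94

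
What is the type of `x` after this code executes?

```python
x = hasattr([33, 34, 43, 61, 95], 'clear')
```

hasattr() returns bool

bool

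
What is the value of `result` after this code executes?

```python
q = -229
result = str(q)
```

q = -229; result = '-229'

'-229'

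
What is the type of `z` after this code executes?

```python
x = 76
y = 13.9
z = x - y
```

int - float = float

float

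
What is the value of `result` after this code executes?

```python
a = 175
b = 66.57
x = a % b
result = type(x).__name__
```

a is int; b is float; x is float; result = 'float'

'float'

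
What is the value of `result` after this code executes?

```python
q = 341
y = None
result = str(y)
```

q = 341; y = None; result = 'None'

'None'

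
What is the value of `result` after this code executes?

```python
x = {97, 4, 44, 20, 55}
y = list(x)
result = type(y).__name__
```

x is set; y is list; result = 'list'

'list'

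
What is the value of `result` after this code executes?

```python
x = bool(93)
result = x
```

x = True; result = True

True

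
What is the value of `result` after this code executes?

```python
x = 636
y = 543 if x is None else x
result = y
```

x = 636; y = 636; result = 636

636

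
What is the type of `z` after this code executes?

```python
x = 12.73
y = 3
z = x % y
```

float % int = float

float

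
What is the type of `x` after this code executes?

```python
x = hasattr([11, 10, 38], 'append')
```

hasattr() returns bool

bool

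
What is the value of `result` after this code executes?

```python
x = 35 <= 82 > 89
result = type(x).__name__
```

x is bool; result = 'bool'

'bool'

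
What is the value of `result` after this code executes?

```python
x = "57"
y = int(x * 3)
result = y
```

x = '57'; y = 575757; result = 575757

575757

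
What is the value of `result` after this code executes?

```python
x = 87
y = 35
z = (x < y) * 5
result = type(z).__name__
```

x is int; y is int; z is int; result = 'int'

'int'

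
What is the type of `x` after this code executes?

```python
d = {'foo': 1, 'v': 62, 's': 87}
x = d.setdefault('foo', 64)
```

dict.setdefault() returns the (existing or default) value

int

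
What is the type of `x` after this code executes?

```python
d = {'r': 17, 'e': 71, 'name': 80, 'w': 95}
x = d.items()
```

dict.items() returns dict_items view

dict_items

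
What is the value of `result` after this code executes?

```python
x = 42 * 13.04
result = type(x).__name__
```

x is float; result = 'float'

'float'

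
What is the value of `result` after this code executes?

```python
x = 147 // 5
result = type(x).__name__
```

x is int; result = 'int'

'int'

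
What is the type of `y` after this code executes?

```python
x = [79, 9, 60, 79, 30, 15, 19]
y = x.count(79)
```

list.count() returns int

int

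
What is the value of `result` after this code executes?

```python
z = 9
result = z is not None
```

z = 9; result = True

True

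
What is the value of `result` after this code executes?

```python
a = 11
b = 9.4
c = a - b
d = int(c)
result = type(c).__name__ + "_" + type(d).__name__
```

a is int; b is float; c is float; d is int; result = 'float_int'

'float_int'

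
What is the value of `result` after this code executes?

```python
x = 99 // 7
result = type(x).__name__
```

x is int; result = 'int'

'int'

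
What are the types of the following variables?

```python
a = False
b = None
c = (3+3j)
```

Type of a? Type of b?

a is assigned the constant False, which has type bool; b is assigned None, whose type is NoneType

bool, NoneType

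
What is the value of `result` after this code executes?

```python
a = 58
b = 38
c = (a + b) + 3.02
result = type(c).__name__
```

a is int; b is int; c is float; result = 'float'

'float'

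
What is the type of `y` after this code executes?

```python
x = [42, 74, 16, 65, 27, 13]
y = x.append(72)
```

list.append() returns None (mutates in place)

NoneType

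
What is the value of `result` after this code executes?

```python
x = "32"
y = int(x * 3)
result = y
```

x = '32'; y = 323232; result = 323232

323232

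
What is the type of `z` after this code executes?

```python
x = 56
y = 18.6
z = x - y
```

int - float = float

float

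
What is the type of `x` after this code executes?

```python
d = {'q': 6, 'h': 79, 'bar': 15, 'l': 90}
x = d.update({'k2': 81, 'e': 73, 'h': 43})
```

dict.update() returns None

NoneType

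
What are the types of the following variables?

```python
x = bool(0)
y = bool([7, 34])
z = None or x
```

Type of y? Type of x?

bool() returns bool; bool() returns bool

bool, bool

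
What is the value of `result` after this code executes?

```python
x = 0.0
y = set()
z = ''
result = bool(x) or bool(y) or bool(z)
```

x = 0.0; y = set(); z = ''; result = False

False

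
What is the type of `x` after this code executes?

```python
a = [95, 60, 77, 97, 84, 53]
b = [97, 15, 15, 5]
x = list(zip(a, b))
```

list(zip()) returns a list of tuples

list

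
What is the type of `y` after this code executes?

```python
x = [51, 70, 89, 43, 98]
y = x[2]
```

Indexing list[int] returns int

int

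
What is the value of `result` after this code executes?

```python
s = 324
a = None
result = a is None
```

s = 324; a = None; result = True

True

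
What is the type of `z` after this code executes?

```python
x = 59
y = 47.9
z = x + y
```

int + float = float

float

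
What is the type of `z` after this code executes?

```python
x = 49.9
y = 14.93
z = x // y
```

float // float = float

float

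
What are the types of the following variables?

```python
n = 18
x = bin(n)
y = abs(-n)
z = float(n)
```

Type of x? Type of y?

bin() returns str; abs() of int returns int

str, int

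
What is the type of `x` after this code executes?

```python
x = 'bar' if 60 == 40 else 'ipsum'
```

Both branches of conditional are str

str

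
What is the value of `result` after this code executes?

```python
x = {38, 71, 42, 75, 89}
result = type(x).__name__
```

x is set; result = 'set'

'set'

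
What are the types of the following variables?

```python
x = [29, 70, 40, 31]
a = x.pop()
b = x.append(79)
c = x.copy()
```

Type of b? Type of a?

append() returns None; pop() returns element

NoneType, int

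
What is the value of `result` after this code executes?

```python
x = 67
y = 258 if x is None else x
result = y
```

x = 67; y = 67; result = 67

67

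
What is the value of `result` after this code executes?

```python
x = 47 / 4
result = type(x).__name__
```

x is float; result = 'float'

'float'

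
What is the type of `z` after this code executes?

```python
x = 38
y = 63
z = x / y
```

int / int = float

float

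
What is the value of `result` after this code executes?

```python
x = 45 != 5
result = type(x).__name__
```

x is bool; result = 'bool'

'bool'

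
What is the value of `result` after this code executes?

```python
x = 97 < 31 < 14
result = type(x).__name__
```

x is bool; result = 'bool'

'bool'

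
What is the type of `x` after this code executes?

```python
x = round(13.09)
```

round() with no decimal places returns int

int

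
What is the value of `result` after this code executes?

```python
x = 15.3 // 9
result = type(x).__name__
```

x is float; result = 'float'

'float'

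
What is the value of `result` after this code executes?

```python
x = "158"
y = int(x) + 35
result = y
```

x = '158'; y = 193; result = 193

193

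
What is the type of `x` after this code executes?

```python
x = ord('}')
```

ord() returns int (code point)

int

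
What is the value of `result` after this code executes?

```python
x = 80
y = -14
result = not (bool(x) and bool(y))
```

x = 80; y = -14; result = False

False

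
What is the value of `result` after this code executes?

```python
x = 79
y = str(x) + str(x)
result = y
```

x = 79; y = '7979'; result = '7979'

'7979'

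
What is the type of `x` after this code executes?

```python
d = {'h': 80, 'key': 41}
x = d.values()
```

.values() returns dict_values view

dict_values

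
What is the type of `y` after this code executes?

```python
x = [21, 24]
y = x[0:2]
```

Slicing a list returns a list

list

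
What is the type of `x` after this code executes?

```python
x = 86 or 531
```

'or' returns first truthy value (int)

int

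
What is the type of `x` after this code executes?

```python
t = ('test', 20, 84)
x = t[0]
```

Index 0 of tuple is a str literal

str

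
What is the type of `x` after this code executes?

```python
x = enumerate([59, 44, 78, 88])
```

enumerate() returns an enumerate object

enumerate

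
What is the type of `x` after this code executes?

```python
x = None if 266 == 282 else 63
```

266 == 282 is False, so the else branch is taken

int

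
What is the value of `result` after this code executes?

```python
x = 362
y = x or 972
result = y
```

x = 362; y = 362; result = 362

362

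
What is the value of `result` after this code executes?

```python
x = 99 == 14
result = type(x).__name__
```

x is bool; result = 'bool'

'bool'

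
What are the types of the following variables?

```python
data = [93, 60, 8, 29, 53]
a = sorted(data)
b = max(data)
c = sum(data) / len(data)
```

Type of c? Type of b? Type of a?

int / int = float; max of ints returns int; sorted() returns list

float, int, list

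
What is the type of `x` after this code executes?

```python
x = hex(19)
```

hex() returns str representation

str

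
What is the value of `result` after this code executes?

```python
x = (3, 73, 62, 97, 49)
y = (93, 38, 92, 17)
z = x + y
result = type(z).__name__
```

x is tuple; y is tuple; z is tuple; result = 'tuple'

'tuple'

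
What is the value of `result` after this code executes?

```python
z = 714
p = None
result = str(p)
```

z = 714; p = None; result = 'None'

'None'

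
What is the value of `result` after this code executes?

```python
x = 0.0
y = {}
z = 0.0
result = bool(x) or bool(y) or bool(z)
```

x = 0.0; y = {}; z = 0.0; result = False

False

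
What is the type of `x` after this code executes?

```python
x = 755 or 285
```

'or' returns first truthy value (int)

int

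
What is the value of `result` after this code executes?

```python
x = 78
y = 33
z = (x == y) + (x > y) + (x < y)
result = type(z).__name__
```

x is int; y is int; z is int; result = 'int'

'int'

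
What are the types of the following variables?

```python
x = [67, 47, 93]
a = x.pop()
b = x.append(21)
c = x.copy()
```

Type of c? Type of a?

copy() returns list; pop() returns element

list, int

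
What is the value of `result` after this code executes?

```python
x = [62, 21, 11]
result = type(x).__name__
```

x is list; result = 'list'

'list'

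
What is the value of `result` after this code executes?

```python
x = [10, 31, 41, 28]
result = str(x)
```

x = [10, 31, 41, 28]; result = '[10, 31, 41, 28]'

'[10, 31, 41, 28]'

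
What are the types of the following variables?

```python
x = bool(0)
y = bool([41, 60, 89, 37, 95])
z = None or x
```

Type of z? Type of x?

None or bool returns the bool; bool() returns bool

bool, bool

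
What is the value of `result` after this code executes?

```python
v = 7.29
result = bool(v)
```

v = 7.29; result = True

True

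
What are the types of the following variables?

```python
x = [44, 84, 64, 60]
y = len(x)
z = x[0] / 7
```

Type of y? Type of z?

len() returns int; int / int = float

int, float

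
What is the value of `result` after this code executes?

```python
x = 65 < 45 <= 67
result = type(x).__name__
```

x is bool; result = 'bool'

'bool'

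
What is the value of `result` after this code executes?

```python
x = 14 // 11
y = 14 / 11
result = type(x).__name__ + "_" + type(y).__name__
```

x is int; y is float; result = 'int_float'

'int_float'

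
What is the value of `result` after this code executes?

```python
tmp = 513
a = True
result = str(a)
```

tmp = 513; a = True; result = 'True'

'True'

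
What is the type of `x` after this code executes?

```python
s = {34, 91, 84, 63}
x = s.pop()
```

Popping from set[int] returns int

int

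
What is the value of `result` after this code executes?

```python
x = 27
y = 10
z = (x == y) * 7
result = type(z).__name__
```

x is int; y is int; z is int; result = 'int'

'int'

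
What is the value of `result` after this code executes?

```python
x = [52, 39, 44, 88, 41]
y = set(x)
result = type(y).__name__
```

x is list; y is set; result = 'set'

'set'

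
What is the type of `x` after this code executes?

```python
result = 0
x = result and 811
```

'and' returns first falsy value (0 is int)

int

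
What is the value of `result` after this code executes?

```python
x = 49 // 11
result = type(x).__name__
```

x is int; result = 'int'

'int'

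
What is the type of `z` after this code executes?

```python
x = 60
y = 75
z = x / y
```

int / int = float

float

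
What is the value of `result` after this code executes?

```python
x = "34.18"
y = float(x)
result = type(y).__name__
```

x is str; y is float; result = 'float'

'float'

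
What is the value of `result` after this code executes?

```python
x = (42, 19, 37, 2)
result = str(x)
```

x = (42, 19, 37, 2); result = '(42, 19, 37, 2)'

'(42, 19, 37, 2)'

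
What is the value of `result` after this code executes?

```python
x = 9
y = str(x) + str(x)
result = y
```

x = 9; y = '99'; result = '99'

'99'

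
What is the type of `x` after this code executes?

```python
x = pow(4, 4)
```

pow(int, int) returns int

int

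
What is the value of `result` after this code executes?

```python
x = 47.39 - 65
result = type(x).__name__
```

x is float; result = 'float'

'float'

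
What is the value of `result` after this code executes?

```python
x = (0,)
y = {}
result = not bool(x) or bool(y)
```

x = (0,); y = {}; result = False

False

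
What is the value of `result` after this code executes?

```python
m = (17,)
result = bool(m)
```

m = (17,); result = True

True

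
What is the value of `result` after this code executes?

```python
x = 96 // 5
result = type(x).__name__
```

x is int; result = 'int'

'int'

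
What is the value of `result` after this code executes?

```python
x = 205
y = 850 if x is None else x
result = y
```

x = 205; y = 205; result = 205

205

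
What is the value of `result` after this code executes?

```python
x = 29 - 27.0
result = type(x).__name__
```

x is float; result = 'float'

'float'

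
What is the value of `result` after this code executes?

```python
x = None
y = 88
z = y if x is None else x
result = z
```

x = None; y = 88; z = 88; result = 88

88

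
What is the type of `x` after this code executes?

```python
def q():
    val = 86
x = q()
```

Function without return returns None

NoneType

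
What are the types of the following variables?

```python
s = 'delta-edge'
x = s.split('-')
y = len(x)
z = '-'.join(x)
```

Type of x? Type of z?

str.split() returns list; str.join() returns str

list, str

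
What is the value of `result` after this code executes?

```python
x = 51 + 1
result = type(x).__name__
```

x is int; result = 'int'

'int'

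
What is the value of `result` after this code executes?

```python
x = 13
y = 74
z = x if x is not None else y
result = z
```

x = 13; y = 74; z = 13; result = 13

13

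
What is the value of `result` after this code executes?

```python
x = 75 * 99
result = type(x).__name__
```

x is int; result = 'int'

'int'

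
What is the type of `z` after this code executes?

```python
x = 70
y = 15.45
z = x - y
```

int - float = float

float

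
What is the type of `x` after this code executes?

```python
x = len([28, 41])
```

len() always returns int

int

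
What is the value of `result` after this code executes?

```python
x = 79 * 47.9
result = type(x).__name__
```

x is float; result = 'float'

'float'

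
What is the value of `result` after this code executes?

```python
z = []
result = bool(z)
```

z = []; result = False

False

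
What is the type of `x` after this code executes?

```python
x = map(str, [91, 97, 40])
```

map() returns a map object

map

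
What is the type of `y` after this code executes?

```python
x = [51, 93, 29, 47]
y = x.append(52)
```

list.append() returns None (mutates in place)

NoneType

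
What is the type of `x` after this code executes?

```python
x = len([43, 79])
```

len() always returns int

int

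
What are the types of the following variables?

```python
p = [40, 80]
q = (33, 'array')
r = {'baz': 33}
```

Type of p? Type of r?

p is assigned a list literal (square brackets); r is assigned a dict literal ({key: value})

list, dict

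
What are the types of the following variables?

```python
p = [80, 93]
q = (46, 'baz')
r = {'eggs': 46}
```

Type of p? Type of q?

p is assigned a list literal (square brackets); q is assigned a tuple (parenthesized, comma-separated values)

list, tuple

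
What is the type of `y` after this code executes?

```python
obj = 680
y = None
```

None has type NoneType

NoneType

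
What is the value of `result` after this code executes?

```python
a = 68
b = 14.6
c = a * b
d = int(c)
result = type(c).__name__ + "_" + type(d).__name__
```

a is int; b is float; c is float; d is int; result = 'float_int'

'float_int'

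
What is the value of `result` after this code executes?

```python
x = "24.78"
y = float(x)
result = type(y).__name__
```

x is str; y is float; result = 'float'

'float'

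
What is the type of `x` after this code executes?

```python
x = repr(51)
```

repr() returns str

str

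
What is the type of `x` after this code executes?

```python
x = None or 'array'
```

'or' with None returns the other truthy value (str)

str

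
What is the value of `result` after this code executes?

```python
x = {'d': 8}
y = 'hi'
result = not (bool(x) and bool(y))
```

x = {'d': 8}; y = 'hi'; result = False

False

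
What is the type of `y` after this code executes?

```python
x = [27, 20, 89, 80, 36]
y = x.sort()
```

list.sort() returns None (mutates in place)

NoneType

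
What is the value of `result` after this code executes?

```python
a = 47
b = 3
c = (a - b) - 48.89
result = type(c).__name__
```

a is int; b is int; c is float; result = 'float'

'float'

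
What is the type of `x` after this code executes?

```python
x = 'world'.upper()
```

str.upper() returns str

str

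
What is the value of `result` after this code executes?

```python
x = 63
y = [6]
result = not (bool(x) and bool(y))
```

x = 63; y = [6]; result = False

False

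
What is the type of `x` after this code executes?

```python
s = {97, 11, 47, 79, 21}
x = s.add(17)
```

set.add() returns None (mutates in place)

NoneType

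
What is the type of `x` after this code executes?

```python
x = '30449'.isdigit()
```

str.isdigit() returns bool

bool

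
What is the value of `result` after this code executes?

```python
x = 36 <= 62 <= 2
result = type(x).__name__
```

x is bool; result = 'bool'

'bool'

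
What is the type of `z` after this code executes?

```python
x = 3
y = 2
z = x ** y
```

positive int ** positive int = int

int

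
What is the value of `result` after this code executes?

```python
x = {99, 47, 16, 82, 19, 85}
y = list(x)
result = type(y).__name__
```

x is set; y is list; result = 'list'

'list'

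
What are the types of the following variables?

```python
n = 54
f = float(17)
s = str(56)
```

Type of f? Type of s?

f is assigned the result of calling float(), which returns a float; s is assigned the result of calling str(), which returns a str

float, str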